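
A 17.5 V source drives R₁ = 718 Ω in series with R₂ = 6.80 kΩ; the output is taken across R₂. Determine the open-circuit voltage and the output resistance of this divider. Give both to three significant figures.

V_th = 15.8 V, R_th = 649 Ω

V_th is the open-circuit tap voltage: 17.5 × 6800/(718 + 6800) = 15.8 V.
With the supply zeroed, R₁ and R₂ appear in parallel from the tap: R_th = R₁‖R₂ = (718 × 6800)/7518 = 649 Ω.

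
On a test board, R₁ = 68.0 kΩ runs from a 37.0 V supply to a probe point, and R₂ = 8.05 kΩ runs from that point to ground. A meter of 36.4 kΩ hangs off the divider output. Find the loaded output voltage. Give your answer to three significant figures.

V_out ≈ 3.27 V

The load sits in parallel with R₂: R₂‖R_L = (8.05 × 36.4) / (8.05 + 36.4) = 6.592 kΩ.
V_out = 37.0 × 6.592 / (68.0 + 6.592) = 37.0 × 6.592/74.59 = 3.27 V.
(Unloaded it would have been 3.92 V.)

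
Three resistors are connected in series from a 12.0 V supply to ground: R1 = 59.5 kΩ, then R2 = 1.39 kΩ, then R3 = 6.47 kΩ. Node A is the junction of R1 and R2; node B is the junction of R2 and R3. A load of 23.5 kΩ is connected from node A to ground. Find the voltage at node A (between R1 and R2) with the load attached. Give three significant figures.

V ≈ 1.08 V

Below node A the series string R2+R3 = 7.860 kΩ sits in parallel with the 23.5 kΩ load: 5.890 kΩ.
V_A = 12.0 × 5.890/(59.5 + 5.890) = 1.08 V.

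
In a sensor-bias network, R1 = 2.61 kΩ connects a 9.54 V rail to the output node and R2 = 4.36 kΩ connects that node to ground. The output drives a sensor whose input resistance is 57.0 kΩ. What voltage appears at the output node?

The load sits in parallel with R2: R2‖R_L = (4.36 × 57.0) / (4.36 + 57.0) = 4.050 kΩ.
V_out = 9.54 × 4.050 / (2.61 + 4.050) = 9.54 × 4.050/6.660 = 5.80 V.

V_out ≈ 5.80 V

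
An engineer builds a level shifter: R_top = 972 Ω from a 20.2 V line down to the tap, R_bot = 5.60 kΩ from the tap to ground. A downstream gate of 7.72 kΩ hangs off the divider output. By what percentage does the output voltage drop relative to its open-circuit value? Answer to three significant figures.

9.69 %

Unloaded V = 20.2 × 5600/6572 = 17.212 V.
Loaded: R_bot‖R_L = 3246 Ω, giving V = 20.2 × 3246/4218 = 15.545 V.
Drop = (17.212 − 15.545) / 17.212 = 9.69 %.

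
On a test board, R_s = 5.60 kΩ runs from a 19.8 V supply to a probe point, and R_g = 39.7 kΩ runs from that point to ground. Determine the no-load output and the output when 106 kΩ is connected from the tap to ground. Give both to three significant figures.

Open-circuit: V = 19.8 × 39.7/(5.60 + 39.7) = 17.4 V.
With the load, R_g becomes R_g‖R_L = 28.88 kΩ, so V = 19.8 × 28.88/34.48 = 16.6 V.

Unloaded: 17.4 V; loaded: 16.6 V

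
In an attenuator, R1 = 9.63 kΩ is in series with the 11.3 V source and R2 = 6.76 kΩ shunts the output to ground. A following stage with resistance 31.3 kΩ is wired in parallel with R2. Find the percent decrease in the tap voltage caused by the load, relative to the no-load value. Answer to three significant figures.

Unloaded V = 11.3 × 6.76/16.39 = 4.6606 V.
Loaded: R2‖R_L = 5.559 kΩ, giving V = 11.3 × 5.559/15.19 = 4.1358 V.
Drop = (4.6606 − 4.1358) / 4.6606 = 11.3 %.

11.3 %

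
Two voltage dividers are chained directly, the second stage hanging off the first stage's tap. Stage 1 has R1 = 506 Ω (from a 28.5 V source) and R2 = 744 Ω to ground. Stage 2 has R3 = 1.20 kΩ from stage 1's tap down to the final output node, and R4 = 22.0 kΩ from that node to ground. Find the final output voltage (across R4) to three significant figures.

Stage 2 presents R3+R4 = 23200 Ω as a load on stage 1's tap.
Stage 1's lower leg becomes R2‖(R3+R4) = 720.9 Ω, so V_mid = 28.5 × 720.9/1227 = 16.75 V.
Stage 2 is itself unloaded: V_out = V_mid × R4/(R3+R4) = 16.75 × 22000/23200 = 15.9 V.

V_out ≈ 15.9 V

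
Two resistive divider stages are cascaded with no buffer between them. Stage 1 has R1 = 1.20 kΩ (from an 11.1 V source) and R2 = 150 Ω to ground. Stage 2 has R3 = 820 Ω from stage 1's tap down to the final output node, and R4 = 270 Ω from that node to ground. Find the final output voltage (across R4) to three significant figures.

V_out ≈ 0.272 V

Stage 2 presents R3+R4 = 1090 Ω as a load on stage 1's tap.
Stage 1's lower leg becomes R2‖(R3+R4) = 131.9 Ω, so V_mid = 11.1 × 131.9/1332 = 1.099 V.
Stage 2 is itself unloaded: V_out = V_mid × R4/(R3+R4) = 1.099 × 270/1090 = 0.272 V.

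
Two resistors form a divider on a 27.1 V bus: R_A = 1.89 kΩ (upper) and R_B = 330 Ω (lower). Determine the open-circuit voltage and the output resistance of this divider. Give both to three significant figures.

V_th is the open-circuit tap voltage: 27.1 × 330/(1890 + 330) = 4.03 V.
With the supply zeroed, R_A and R_B appear in parallel from the tap: R_th = R_A‖R_B = (1890 × 330)/2220 = 281 Ω.

V_th = 4.03 V, R_th = 281 Ω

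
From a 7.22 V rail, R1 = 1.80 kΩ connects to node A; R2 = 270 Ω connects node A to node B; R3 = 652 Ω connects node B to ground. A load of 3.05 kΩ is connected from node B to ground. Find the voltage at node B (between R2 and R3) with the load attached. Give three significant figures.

V ≈ 1.49 V

At node B, R3 is in parallel with the load: R3‖R_L = 537.2 Ω.
Below node A the resistance is R2 + (R3‖R_L) = 807.2 Ω, so V_A = 7.22 × 807.2/2607 = 2.235 V.
Then V_B = V_A × (R3‖R_L)/(R2 + R3‖R_L) = 2.235 × 537.2/807.2 = 1.49 V.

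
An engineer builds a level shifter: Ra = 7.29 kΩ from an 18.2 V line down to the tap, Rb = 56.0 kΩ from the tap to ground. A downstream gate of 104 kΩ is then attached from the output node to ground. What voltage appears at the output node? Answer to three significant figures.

The load sits in parallel with Rb: Rb‖R_L = (56.0 × 104) / (56.0 + 104) = 36.40 kΩ.
V_out = 18.2 × 36.40 / (7.29 + 36.40) = 18.2 × 36.40/43.69 = 15.2 V.

V_out ≈ 15.2 V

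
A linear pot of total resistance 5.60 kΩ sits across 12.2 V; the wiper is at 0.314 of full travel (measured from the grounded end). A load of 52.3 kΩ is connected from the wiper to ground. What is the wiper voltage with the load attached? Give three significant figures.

V ≈ 3.74 V

The wiper splits the pot into (1−α)R = 3.842 kΩ above and αR = 1.758 kΩ below.
Lower section ‖ load = 1.701 kΩ.
V_wiper = 12.2 × 1.701/(3.842 + 1.701) = 3.74 V.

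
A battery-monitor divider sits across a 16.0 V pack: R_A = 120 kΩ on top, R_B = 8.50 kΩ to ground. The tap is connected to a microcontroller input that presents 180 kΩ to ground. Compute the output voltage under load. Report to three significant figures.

V_out ≈ 1.01 V

The load sits in parallel with R_B: R_B‖R_L = (8.50 × 180) / (8.50 + 180) = 8.117 kΩ.
V_out = 16.0 × 8.117 / (120 + 8.117) = 16.0 × 8.117/128.1 = 1.01 V.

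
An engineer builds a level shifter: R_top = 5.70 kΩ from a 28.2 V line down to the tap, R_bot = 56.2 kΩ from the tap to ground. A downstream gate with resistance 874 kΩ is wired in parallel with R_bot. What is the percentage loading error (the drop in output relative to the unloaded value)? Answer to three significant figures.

0.589 %

The divider's output (Thévenin) resistance is R_top‖R_bot = 5.175 kΩ.
Fractional drop under load = R_th/(R_th + R_L) = 5.175 / (5.175 + 874) = 0.005886.
So the output falls by 0.589 %.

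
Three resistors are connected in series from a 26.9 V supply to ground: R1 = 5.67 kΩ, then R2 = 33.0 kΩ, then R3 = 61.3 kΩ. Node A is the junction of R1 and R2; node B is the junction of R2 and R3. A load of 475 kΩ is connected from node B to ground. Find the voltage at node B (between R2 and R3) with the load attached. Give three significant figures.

V ≈ 15.7 V

At node B, R3 is in parallel with the load: R3‖R_L = 54.29 kΩ.
Below node A the resistance is R2 + (R3‖R_L) = 87.29 kΩ, so V_A = 26.9 × 87.29/92.96 = 25.26 V.
Then V_B = V_A × (R3‖R_L)/(R2 + R3‖R_L) = 25.26 × 54.29/87.29 = 15.7 V.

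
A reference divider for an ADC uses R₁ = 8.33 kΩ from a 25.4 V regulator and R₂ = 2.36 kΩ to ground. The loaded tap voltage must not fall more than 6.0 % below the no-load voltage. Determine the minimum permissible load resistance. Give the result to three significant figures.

R_L(min) ≈ 28.8 kΩ

Output resistance R_th = R₁‖R₂ = (8.33 × 2.36)/10.69 = 1.839 kΩ.
The fractional drop is R_th/(R_th + R_L); requiring this ≤ 0.0600 gives R_L ≥ R_th(1/0.0600 − 1) = 1.839 × 15.67 = 28.8 kΩ.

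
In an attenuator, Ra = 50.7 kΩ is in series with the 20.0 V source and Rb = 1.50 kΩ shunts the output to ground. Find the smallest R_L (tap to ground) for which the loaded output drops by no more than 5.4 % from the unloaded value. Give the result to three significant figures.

Output resistance R_th = Ra‖Rb = (50.7 × 1.50)/52.20 = 1.457 kΩ.
The fractional drop is R_th/(R_th + R_L); requiring this ≤ 0.0540 gives R_L ≥ R_th(1/0.0540 − 1) = 1.457 × 17.52 = 25.5 kΩ.

R_L(min) ≈ 25.5 kΩ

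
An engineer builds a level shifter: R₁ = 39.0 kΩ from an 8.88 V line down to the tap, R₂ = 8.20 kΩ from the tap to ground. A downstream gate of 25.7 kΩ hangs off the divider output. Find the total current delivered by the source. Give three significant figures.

I ≈ 0.196 mA

R₂‖R_L = 6.217 kΩ, so the source sees R₁ + R₂‖R_L = 45.22 kΩ.
I = 8.88 V / 45.22 kΩ = 0.196 mA.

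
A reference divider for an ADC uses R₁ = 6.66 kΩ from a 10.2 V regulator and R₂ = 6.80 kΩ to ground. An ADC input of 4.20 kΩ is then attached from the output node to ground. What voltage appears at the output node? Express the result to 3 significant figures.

The load sits in parallel with R₂: R₂‖R_L = (6.80 × 4.20) / (6.80 + 4.20) = 2.596 kΩ.
V_out = 10.2 × 2.596 / (6.66 + 2.596) = 10.2 × 2.596/9.256 = 2.86 V.

V_out ≈ 2.86 V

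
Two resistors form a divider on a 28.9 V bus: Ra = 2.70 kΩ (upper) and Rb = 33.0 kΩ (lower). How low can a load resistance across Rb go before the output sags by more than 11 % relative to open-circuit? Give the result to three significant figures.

Output resistance R_th = Ra‖Rb = (2.70 × 33.0)/35.70 = 2.496 kΩ.
The fractional drop is R_th/(R_th + R_L); requiring this ≤ 0.110 gives R_L ≥ R_th(1/0.110 − 1) = 2.496 × 8.091 = 20.2 kΩ.

R_L(min) ≈ 20.2 kΩ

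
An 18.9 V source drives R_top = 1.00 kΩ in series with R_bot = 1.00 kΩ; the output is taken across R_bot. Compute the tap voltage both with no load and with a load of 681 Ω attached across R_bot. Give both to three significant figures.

Open-circuit: V = 18.9 × 1000/(1000 + 1000) = 9.45 V.
With the load, R_bot becomes R_bot‖R_L = 405.1 Ω, so V = 18.9 × 405.1/1405 = 5.45 V.

Unloaded: 9.45 V; loaded: 5.45 V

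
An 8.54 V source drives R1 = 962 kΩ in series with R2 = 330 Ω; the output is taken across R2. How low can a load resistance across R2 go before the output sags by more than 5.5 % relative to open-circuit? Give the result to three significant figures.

R_L(min) ≈ 5.67 kΩ

Output resistance R_th = R1‖R2 = (962000 × 330)/962300 = 329.9 Ω.
The fractional drop is R_th/(R_th + R_L); requiring this ≤ 0.0550 gives R_L ≥ R_th(1/0.0550 − 1) = 329.9 × 17.18 = 5.67 kΩ.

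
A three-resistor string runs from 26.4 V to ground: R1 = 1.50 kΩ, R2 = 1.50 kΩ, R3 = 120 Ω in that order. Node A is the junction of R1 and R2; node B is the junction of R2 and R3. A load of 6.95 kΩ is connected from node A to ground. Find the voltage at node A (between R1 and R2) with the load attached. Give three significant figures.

V ≈ 12.3 V

Below node A the series string R2+R3 = 1620 Ω sits in parallel with the 6950 Ω load: 1314 Ω.
V_A = 26.4 × 1314/(1500 + 1314) = 12.3 V.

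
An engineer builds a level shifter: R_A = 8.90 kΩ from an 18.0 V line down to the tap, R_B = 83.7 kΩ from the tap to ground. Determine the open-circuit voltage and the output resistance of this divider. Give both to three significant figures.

V_th = 16.3 V, R_th = 8.04 kΩ

V_th is the open-circuit tap voltage: 18.0 × 83.7/(8.90 + 83.7) = 16.3 V.
With the supply zeroed, R_A and R_B appear in parallel from the tap: R_th = R_A‖R_B = (8.90 × 83.7)/92.60 = 8.04 kΩ.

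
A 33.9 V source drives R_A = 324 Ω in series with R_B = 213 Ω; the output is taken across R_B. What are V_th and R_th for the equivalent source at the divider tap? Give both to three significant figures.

V_th = 13.4 V, R_th = 129 Ω

V_th is the open-circuit tap voltage: 33.9 × 213/(324 + 213) = 13.4 V.
With the supply zeroed, R_A and R_B appear in parallel from the tap: R_th = R_A‖R_B = (324 × 213)/537.0 = 129 Ω.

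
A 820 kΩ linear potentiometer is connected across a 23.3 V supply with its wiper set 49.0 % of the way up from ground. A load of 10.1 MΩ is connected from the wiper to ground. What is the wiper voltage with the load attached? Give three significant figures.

The wiper splits the pot into (1−α)R = 418.2 kΩ above and αR = 401.8 kΩ below.
Lower section ‖ load = 386.4 kΩ.
V_wiper = 23.3 × 386.4/(418.2 + 386.4) = 11.2 V.

V ≈ 11.2 V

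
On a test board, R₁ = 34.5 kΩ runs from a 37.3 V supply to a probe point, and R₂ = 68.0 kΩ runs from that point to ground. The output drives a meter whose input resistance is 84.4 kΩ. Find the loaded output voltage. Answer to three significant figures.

The load sits in parallel with R₂: R₂‖R_L = (68.0 × 84.4) / (68.0 + 84.4) = 37.66 kΩ.
V_out = 37.3 × 37.66 / (34.5 + 37.66) = 37.3 × 37.66/72.16 = 19.5 V.

V_out ≈ 19.5 V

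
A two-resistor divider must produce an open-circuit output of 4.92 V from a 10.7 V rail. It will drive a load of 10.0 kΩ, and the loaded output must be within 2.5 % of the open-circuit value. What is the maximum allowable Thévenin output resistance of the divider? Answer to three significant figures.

R_th ≤ 256 Ω

Loading drop = R_th/(R_th + R_L) ≤ 0.0250, so R_th ≤ R_L · ε/(1−ε) = 10.0 kΩ × 0.0250/0.9750 = 256 Ω.
(Any R1, R2 with R2/(R1+R2) = 0.460 and R1‖R2 ≤ 256 Ω will meet the spec.)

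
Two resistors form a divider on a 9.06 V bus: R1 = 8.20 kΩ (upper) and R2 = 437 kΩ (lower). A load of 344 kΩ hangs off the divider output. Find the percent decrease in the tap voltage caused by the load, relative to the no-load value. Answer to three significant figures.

2.29 %

The divider's output (Thévenin) resistance is R1‖R2 = 8.049 kΩ.
Fractional drop under load = R_th/(R_th + R_L) = 8.049 / (8.049 + 344) = 0.02286.
So the output falls by 2.29 %.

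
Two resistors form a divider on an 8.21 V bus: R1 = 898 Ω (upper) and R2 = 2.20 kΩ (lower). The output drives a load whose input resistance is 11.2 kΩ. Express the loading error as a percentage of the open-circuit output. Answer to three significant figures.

5.39 %

The divider's output (Thévenin) resistance is R1‖R2 = 637.7 Ω.
Fractional drop under load = R_th/(R_th + R_L) = 637.7 / (637.7 + 11200) = 0.05387.
So the output falls by 5.39 %.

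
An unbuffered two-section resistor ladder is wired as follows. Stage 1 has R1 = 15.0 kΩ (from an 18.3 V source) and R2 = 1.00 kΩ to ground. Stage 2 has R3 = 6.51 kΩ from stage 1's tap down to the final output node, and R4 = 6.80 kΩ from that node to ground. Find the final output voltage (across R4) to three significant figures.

V_out ≈ 0.546 V

Stage 2 presents R3+R4 = 13.31 kΩ as a load on stage 1's tap.
Stage 1's lower leg becomes R2‖(R3+R4) = 0.9301 kΩ, so V_mid = 18.3 × 0.9301/15.93 = 1.068 V.
Stage 2 is itself unloaded: V_out = V_mid × R4/(R3+R4) = 1.068 × 6.80/13.31 = 0.546 V.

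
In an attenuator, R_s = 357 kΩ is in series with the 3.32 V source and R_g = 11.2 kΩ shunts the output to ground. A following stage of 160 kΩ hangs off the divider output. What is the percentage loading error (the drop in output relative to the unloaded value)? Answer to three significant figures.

6.36 %

The divider's output (Thévenin) resistance is R_s‖R_g = 10.86 kΩ.
Fractional drop under load = R_th/(R_th + R_L) = 10.86 / (10.86 + 160) = 0.06356.
So the output falls by 6.36 %.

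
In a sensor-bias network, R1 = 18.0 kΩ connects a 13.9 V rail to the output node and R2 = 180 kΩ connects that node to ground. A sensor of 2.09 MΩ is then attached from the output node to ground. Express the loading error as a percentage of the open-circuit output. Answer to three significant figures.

0.777 %

The divider's output (Thévenin) resistance is R1‖R2 = 16.36 kΩ.
Fractional drop under load = R_th/(R_th + R_L) = 16.36 / (16.36 + 2090) = 0.007769.
So the output falls by 0.777 %.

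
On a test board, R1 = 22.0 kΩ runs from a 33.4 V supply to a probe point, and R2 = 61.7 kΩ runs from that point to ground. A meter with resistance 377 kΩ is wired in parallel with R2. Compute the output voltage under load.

The load sits in parallel with R2: R2‖R_L = (61.7 × 377) / (61.7 + 377) = 53.02 kΩ.
V_out = 33.4 × 53.02 / (22.0 + 53.02) = 33.4 × 53.02/75.02 = 23.6 V.
(Unloaded it would have been 24.6 V.)

V_out ≈ 23.6 V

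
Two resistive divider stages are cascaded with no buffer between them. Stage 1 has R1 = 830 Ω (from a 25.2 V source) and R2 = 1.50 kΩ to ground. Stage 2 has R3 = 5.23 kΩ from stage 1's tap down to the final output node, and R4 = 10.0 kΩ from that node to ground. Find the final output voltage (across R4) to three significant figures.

V_out ≈ 10.3 V

Stage 2 presents R3+R4 = 15230 Ω as a load on stage 1's tap.
Stage 1's lower leg becomes R2‖(R3+R4) = 1366 Ω, so V_mid = 25.2 × 1366/2196 = 15.67 V.
Stage 2 is itself unloaded: V_out = V_mid × R4/(R3+R4) = 15.67 × 10000/15230 = 10.3 V.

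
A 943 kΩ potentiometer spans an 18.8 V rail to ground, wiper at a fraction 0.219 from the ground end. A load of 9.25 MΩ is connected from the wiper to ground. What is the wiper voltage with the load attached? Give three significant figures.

The wiper splits the pot into (1−α)R = 736.5 kΩ above and αR = 206.5 kΩ below.
Lower section ‖ load = 202.0 kΩ.
V_wiper = 18.8 × 202.0/(736.5 + 202.0) = 4.05 V.

V ≈ 4.05 V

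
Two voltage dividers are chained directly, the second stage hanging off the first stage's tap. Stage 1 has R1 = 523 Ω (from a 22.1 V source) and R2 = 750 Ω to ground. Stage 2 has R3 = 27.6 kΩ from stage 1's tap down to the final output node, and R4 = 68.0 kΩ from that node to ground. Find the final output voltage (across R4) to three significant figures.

V_out ≈ 9.23 V

Stage 2 presents R3+R4 = 95600 Ω as a load on stage 1's tap.
Stage 1's lower leg becomes R2‖(R3+R4) = 744.2 Ω, so V_mid = 22.1 × 744.2/1267 = 12.98 V.
Stage 2 is itself unloaded: V_out = V_mid × R4/(R3+R4) = 12.98 × 68000/95600 = 9.23 V.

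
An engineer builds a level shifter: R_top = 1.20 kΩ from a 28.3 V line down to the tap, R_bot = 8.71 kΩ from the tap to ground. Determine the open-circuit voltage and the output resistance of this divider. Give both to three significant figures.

V_th is the open-circuit tap voltage: 28.3 × 8.71/(1.20 + 8.71) = 24.9 V.
With the supply zeroed, R_top and R_bot appear in parallel from the tap: R_th = R_top‖R_bot = (1.20 × 8.71)/9.910 = 1.05 kΩ.

V_th = 24.9 V, R_th = 1.05 kΩ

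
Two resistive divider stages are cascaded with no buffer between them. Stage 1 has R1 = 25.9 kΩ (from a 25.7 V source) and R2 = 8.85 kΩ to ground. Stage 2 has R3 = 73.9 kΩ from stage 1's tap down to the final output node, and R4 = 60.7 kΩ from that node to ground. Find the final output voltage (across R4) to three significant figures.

V_out ≈ 2.81 V

Stage 2 presents R3+R4 = 134.6 kΩ as a load on stage 1's tap.
Stage 1's lower leg becomes R2‖(R3+R4) = 8.304 kΩ, so V_mid = 25.7 × 8.304/34.20 = 6.239 V.
Stage 2 is itself unloaded: V_out = V_mid × R4/(R3+R4) = 6.239 × 60.7/134.6 = 2.81 V.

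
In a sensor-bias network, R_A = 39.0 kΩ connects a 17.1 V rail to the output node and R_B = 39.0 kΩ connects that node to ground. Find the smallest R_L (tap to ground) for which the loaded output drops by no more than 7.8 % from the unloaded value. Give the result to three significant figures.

R_L(min) ≈ 230 kΩ

Output resistance R_th = R_A‖R_B = (39.0 × 39.0)/78.00 = 19.50 kΩ.
The fractional drop is R_th/(R_th + R_L); requiring this ≤ 0.0780 gives R_L ≥ R_th(1/0.0780 − 1) = 19.50 × 11.82 = 230 kΩ.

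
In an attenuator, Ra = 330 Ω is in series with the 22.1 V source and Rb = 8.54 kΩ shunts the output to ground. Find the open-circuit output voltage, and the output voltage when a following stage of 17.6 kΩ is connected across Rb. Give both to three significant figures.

Open-circuit: V = 22.1 × 8540/(330 + 8540) = 21.3 V.
With the load, Rb becomes Rb‖R_L = 5750 Ω, so V = 22.1 × 5750/6080 = 20.9 V.

Unloaded: 21.3 V; loaded: 20.9 V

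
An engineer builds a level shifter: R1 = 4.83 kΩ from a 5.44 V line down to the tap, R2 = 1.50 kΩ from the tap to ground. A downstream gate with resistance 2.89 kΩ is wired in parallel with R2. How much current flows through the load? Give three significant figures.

I_L ≈ 0.320 mA

R2‖R_L = 0.9875 kΩ; V_out = 5.44 × 0.9875/5.817 = 0.9234 V.
I_L = V_out / R_L = 0.9234 / 2.89 kΩ = 0.320 mA.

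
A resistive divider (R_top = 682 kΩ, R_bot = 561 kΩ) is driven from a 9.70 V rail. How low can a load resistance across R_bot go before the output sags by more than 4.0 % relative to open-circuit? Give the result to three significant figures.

R_L(min) ≈ 7.39 MΩ

Output resistance R_th = R_top‖R_bot = (682 × 561)/1243 = 307.8 kΩ.
The fractional drop is R_th/(R_th + R_L); requiring this ≤ 0.0400 gives R_L ≥ R_th(1/0.0400 − 1) = 307.8 × 24.00 = 7.39 MΩ.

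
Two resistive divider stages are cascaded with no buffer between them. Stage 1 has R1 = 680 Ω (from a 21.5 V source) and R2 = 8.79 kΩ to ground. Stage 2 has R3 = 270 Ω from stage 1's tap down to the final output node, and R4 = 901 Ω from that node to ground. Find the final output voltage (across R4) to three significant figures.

V_out ≈ 9.98 V

Stage 2 presents R3+R4 = 1171 Ω as a load on stage 1's tap.
Stage 1's lower leg becomes R2‖(R3+R4) = 1033 Ω, so V_mid = 21.5 × 1033/1713 = 12.97 V.
Stage 2 is itself unloaded: V_out = V_mid × R4/(R3+R4) = 12.97 × 901/1171 = 9.98 V.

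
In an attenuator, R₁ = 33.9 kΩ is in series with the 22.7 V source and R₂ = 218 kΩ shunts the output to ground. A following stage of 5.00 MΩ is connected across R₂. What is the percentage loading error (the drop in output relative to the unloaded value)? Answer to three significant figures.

The divider's output (Thévenin) resistance is R₁‖R₂ = 29.34 kΩ.
Fractional drop under load = R_th/(R_th + R_L) = 29.34 / (29.34 + 5000) = 0.005833.
So the output falls by 0.583 %.

0.583 %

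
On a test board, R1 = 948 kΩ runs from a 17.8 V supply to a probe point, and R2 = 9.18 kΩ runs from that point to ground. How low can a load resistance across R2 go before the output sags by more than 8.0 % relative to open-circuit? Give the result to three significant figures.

Output resistance R_th = R1‖R2 = (948 × 9.18)/957.2 = 9.092 kΩ.
The fractional drop is R_th/(R_th + R_L); requiring this ≤ 0.0800 gives R_L ≥ R_th(1/0.0800 − 1) = 9.092 × 11.50 = 105 kΩ.

R_L(min) ≈ 105 kΩ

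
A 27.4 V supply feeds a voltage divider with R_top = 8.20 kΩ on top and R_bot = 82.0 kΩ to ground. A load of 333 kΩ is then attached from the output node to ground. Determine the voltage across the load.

V_out ≈ 24.4 V

The load sits in parallel with R_bot: R_bot‖R_L = (82.0 × 333) / (82.0 + 333) = 65.80 kΩ.
V_out = 27.4 × 65.80 / (8.20 + 65.80) = 27.4 × 65.80/74.00 = 24.4 V.
(Unloaded it would have been 24.9 V.)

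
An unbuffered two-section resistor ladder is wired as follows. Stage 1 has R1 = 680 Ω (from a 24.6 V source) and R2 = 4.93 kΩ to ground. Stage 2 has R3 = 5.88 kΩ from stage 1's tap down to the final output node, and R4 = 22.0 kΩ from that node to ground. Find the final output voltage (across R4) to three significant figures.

V_out ≈ 16.7 V

Stage 2 presents R3+R4 = 27880 Ω as a load on stage 1's tap.
Stage 1's lower leg becomes R2‖(R3+R4) = 4189 Ω, so V_mid = 24.6 × 4189/4869 = 21.16 V.
Stage 2 is itself unloaded: V_out = V_mid × R4/(R3+R4) = 21.16 × 22000/27880 = 16.7 V.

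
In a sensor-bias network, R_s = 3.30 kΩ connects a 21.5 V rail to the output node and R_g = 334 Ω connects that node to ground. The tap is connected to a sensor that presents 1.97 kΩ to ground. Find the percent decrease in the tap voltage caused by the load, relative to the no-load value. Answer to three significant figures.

The divider's output (Thévenin) resistance is R_s‖R_g = 303.3 Ω.
Fractional drop under load = R_th/(R_th + R_L) = 303.3 / (303.3 + 1970) = 0.1334.
So the output falls by 13.3 %.

13.3 %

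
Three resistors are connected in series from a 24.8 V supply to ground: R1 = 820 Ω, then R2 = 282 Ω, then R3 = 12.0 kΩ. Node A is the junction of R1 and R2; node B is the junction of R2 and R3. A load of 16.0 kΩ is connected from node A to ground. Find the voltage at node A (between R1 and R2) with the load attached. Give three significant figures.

V ≈ 22.2 V

Below node A the series string R2+R3 = 12280 Ω sits in parallel with the 16000 Ω load: 6948 Ω.
V_A = 24.8 × 6948/(820 + 6948) = 22.2 V.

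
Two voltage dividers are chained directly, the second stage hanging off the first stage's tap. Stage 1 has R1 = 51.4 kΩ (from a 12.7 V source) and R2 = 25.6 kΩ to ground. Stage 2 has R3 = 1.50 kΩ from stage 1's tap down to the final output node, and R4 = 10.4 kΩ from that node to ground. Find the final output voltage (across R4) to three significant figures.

V_out ≈ 1.51 V

Stage 2 presents R3+R4 = 11.90 kΩ as a load on stage 1's tap.
Stage 1's lower leg becomes R2‖(R3+R4) = 8.124 kΩ, so V_mid = 12.7 × 8.124/59.52 = 1.733 V.
Stage 2 is itself unloaded: V_out = V_mid × R4/(R3+R4) = 1.733 × 10.4/11.90 = 1.51 V.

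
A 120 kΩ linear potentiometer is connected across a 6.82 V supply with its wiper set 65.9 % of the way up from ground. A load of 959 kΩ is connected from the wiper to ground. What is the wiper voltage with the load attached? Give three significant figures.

The wiper splits the pot into (1−α)R = 40.92 kΩ above and αR = 79.08 kΩ below.
Lower section ‖ load = 73.06 kΩ.
V_wiper = 6.82 × 73.06/(40.92 + 73.06) = 4.37 V.

V ≈ 4.37 V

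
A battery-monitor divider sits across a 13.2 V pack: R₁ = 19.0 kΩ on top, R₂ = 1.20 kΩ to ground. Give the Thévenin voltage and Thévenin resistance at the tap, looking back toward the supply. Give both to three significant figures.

V_th is the open-circuit tap voltage: 13.2 × 1.20/(19.0 + 1.20) = 0.784 V.
With the supply zeroed, R₁ and R₂ appear in parallel from the tap: R_th = R₁‖R₂ = (19.0 × 1.20)/20.20 = 1.13 kΩ.

V_th = 0.784 V, R_th = 1.13 kΩ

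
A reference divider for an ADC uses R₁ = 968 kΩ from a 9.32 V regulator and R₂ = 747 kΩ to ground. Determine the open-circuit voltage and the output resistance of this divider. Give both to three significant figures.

V_th = 4.06 V, R_th = 422 kΩ

V_th is the open-circuit tap voltage: 9.32 × 747/(968 + 747) = 4.06 V.
With the supply zeroed, R₁ and R₂ appear in parallel from the tap: R_th = R₁‖R₂ = (968 × 747)/1715 = 422 kΩ.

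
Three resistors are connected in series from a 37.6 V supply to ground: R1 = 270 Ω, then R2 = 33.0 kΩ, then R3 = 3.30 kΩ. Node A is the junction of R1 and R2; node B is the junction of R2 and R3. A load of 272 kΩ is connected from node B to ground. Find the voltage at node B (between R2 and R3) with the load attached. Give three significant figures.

V ≈ 3.36 V

At node B, R3 is in parallel with the load: R3‖R_L = 3260 Ω.
Below node A the resistance is R2 + (R3‖R_L) = 36260 Ω, so V_A = 37.6 × 36260/36530 = 37.32 V.
Then V_B = V_A × (R3‖R_L)/(R2 + R3‖R_L) = 37.32 × 3260/36260 = 3.36 V.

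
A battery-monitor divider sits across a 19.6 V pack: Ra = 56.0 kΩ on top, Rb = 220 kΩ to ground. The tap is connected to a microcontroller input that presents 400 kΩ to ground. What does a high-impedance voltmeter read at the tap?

The load sits in parallel with Rb: Rb‖R_L = (220 × 400) / (220 + 400) = 141.9 kΩ.
V_out = 19.6 × 141.9 / (56.0 + 141.9) = 19.6 × 141.9/197.9 = 14.1 V.
(Unloaded it would have been 15.6 V.)

V_out ≈ 14.1 V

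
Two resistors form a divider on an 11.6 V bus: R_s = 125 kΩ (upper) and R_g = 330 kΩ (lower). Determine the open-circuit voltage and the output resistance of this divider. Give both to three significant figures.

V_th is the open-circuit tap voltage: 11.6 × 330/(125 + 330) = 8.41 V.
With the supply zeroed, R_s and R_g appear in parallel from the tap: R_th = R_s‖R_g = (125 × 330)/455.0 = 90.7 kΩ.

V_th = 8.41 V, R_th = 90.7 kΩ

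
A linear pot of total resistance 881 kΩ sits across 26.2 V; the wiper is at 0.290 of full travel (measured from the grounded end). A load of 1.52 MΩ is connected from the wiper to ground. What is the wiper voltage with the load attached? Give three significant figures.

The wiper splits the pot into (1−α)R = 625.5 kΩ above and αR = 255.5 kΩ below.
Lower section ‖ load = 218.7 kΩ.
V_wiper = 26.2 × 218.7/(625.5 + 218.7) = 6.79 V.

V ≈ 6.79 V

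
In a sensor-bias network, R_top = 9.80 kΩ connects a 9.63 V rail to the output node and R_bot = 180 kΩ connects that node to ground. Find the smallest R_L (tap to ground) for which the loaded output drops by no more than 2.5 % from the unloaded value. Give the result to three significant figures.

Output resistance R_th = R_top‖R_bot = (9.80 × 180)/189.8 = 9.294 kΩ.
The fractional drop is R_th/(R_th + R_L); requiring this ≤ 0.0250 gives R_L ≥ R_th(1/0.0250 − 1) = 9.294 × 39.00 = 362 kΩ.

R_L(min) ≈ 362 kΩ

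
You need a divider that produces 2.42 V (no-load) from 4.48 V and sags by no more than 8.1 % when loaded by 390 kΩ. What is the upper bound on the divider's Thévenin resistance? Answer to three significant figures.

Loading drop = R_th/(R_th + R_L) ≤ 0.0810, so R_th ≤ R_L · ε/(1−ε) = 390 kΩ × 0.0810/0.9190 = 34.4 kΩ.

R_th ≤ 34.4 kΩ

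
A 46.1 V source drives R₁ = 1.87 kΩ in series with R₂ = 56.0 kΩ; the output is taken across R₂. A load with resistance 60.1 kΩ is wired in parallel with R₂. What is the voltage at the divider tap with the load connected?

The load sits in parallel with R₂: R₂‖R_L = (56.0 × 60.1) / (56.0 + 60.1) = 28.99 kΩ.
V_out = 46.1 × 28.99 / (1.87 + 28.99) = 46.1 × 28.99/30.86 = 43.3 V.
(Unloaded it would have been 44.6 V.)

V_out ≈ 43.3 V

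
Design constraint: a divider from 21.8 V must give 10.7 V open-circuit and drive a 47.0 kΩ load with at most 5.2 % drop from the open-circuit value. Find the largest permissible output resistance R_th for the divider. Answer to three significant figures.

Loading drop = R_th/(R_th + R_L) ≤ 0.0520, so R_th ≤ R_L · ε/(1−ε) = 47.0 kΩ × 0.0520/0.9480 = 2.58 kΩ.
(Any R1, R2 with R2/(R1+R2) = 0.491 and R1‖R2 ≤ 2.58 kΩ will meet the spec.)

R_th ≤ 2.58 kΩ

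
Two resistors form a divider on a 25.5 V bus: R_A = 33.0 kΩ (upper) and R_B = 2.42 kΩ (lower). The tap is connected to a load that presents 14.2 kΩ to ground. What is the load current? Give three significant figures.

R_B‖R_L = 2.068 kΩ; V_out = 25.5 × 2.068/35.07 = 1.504 V.
I_L = V_out / R_L = 1.504 / 14.2 kΩ = 0.106 mA.

I_L ≈ 0.106 mA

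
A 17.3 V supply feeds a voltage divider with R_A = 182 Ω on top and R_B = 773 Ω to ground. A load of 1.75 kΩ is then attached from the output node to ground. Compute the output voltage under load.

The load sits in parallel with R_B: R_B‖R_L = (773 × 1750) / (773 + 1750) = 536.2 Ω.
V_out = 17.3 × 536.2 / (182 + 536.2) = 17.3 × 536.2/718.2 = 12.9 V.

V_out ≈ 12.9 V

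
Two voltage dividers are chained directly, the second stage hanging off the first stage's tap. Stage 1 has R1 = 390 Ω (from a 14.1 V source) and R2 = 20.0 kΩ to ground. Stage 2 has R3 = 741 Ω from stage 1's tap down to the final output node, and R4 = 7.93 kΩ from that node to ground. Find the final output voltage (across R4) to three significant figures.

Stage 2 presents R3+R4 = 8671 Ω as a load on stage 1's tap.
Stage 1's lower leg becomes R2‖(R3+R4) = 6049 Ω, so V_mid = 14.1 × 6049/6439 = 13.25 V.
Stage 2 is itself unloaded: V_out = V_mid × R4/(R3+R4) = 13.25 × 7930/8671 = 12.1 V.

V_out ≈ 12.1 V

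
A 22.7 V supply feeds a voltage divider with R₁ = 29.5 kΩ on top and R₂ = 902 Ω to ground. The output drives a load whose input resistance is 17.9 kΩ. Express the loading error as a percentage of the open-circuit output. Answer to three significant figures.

The divider's output (Thévenin) resistance is R₁‖R₂ = 875.2 Ω.
Fractional drop under load = R_th/(R_th + R_L) = 875.2 / (875.2 + 17900) = 0.04662.
So the output falls by 4.66 %.

4.66 %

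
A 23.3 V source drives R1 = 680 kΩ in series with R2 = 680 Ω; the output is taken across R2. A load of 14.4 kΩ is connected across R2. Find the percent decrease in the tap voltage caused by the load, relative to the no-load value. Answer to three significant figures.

4.50 %

The divider's output (Thévenin) resistance is R1‖R2 = 679.3 Ω.
Fractional drop under load = R_th/(R_th + R_L) = 679.3 / (679.3 + 14400) = 0.04505.
So the output falls by 4.50 %.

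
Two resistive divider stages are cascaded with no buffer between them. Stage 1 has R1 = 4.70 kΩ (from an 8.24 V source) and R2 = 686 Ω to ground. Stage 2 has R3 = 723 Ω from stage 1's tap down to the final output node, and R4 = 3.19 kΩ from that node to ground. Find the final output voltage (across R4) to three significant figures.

Stage 2 presents R3+R4 = 3913 Ω as a load on stage 1's tap.
Stage 1's lower leg becomes R2‖(R3+R4) = 583.7 Ω, so V_mid = 8.24 × 583.7/5284 = 0.9103 V.
Stage 2 is itself unloaded: V_out = V_mid × R4/(R3+R4) = 0.9103 × 3190/3913 = 0.742 V.

V_out ≈ 0.742 V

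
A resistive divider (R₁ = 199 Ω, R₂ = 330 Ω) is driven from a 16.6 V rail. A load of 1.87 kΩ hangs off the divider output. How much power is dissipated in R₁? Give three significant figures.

P ≈ 239 mW

Total resistance from the source is R₁ + (R₂‖R_L) = 479.5 Ω, so I = 16.6/479.5 Ω = 34.62 mA.
P = I²·R₁ = (34.62 mA)² × 199 Ω = 239 mW.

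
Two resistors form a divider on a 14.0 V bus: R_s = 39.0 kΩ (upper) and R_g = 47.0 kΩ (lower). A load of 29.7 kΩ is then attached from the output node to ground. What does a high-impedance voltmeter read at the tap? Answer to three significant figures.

The load sits in parallel with R_g: R_g‖R_L = (47.0 × 29.7) / (47.0 + 29.7) = 18.20 kΩ.
V_out = 14.0 × 18.20 / (39.0 + 18.20) = 14.0 × 18.20/57.20 = 4.45 V.
(Unloaded it would have been 7.65 V.)

V_out ≈ 4.45 V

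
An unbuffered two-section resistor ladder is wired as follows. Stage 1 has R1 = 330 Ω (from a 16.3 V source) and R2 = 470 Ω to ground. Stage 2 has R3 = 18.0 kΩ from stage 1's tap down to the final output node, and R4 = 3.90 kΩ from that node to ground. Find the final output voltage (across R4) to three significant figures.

V_out ≈ 1.69 V

Stage 2 presents R3+R4 = 21900 Ω as a load on stage 1's tap.
Stage 1's lower leg becomes R2‖(R3+R4) = 460.1 Ω, so V_mid = 16.3 × 460.1/790.1 = 9.492 V.
Stage 2 is itself unloaded: V_out = V_mid × R4/(R3+R4) = 9.492 × 3900/21900 = 1.69 V.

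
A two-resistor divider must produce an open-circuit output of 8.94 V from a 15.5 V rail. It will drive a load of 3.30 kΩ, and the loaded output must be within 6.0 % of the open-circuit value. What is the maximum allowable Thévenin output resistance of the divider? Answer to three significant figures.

Loading drop = R_th/(R_th + R_L) ≤ 0.0600, so R_th ≤ R_L · ε/(1−ε) = 3.30 kΩ × 0.0600/0.9400 = 211 Ω.
(Any R1, R2 with R2/(R1+R2) = 0.577 and R1‖R2 ≤ 211 Ω will meet the spec.)

R_th ≤ 211 Ω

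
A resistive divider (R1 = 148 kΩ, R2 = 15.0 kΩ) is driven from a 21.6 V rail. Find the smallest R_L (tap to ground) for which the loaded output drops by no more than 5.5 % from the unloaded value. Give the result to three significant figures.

Output resistance R_th = R1‖R2 = (148 × 15.0)/163.0 = 13.62 kΩ.
The fractional drop is R_th/(R_th + R_L); requiring this ≤ 0.0550 gives R_L ≥ R_th(1/0.0550 − 1) = 13.62 × 17.18 = 234 kΩ.

R_L(min) ≈ 234 kΩ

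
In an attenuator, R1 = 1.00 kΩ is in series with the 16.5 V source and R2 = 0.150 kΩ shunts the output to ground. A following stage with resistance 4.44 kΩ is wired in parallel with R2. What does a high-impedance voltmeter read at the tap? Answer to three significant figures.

The load sits in parallel with R2: R2‖R_L = (150 × 4440) / (150 + 4440) = 145.1 Ω.
V_out = 16.5 × 145.1 / (1000 + 145.1) = 16.5 × 145.1/1145 = 2.09 V.

V_out ≈ 2.09 V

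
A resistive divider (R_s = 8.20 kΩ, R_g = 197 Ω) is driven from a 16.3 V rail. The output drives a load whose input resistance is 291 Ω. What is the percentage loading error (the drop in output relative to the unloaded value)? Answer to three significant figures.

39.8 %

The divider's output (Thévenin) resistance is R_s‖R_g = 192.4 Ω.
Fractional drop under load = R_th/(R_th + R_L) = 192.4 / (192.4 + 291) = 0.3980.
So the output falls by 39.8 %.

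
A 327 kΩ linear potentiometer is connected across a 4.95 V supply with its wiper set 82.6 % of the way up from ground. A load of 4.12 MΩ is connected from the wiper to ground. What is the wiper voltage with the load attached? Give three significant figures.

The wiper splits the pot into (1−α)R = 56.90 kΩ above and αR = 270.1 kΩ below.
Lower section ‖ load = 253.5 kΩ.
V_wiper = 4.95 × 253.5/(56.90 + 253.5) = 4.04 V.

V ≈ 4.04 V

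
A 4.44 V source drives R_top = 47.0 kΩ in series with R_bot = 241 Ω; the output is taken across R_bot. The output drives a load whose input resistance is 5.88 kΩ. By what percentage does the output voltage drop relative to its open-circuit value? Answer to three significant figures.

3.92 %

The divider's output (Thévenin) resistance is R_top‖R_bot = 239.8 Ω.
Fractional drop under load = R_th/(R_th + R_L) = 239.8 / (239.8 + 5880) = 0.03918.
So the output falls by 3.92 %.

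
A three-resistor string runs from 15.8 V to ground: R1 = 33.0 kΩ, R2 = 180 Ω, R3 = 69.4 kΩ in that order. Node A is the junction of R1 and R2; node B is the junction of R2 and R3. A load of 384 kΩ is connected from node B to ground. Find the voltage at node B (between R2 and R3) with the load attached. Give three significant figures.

V ≈ 10.1 V

At node B, R3 is in parallel with the load: R3‖R_L = 58780 Ω.
Below node A the resistance is R2 + (R3‖R_L) = 58960 Ω, so V_A = 15.8 × 58960/91960 = 10.13 V.
Then V_B = V_A × (R3‖R_L)/(R2 + R3‖R_L) = 10.13 × 58780/58960 = 10.1 V.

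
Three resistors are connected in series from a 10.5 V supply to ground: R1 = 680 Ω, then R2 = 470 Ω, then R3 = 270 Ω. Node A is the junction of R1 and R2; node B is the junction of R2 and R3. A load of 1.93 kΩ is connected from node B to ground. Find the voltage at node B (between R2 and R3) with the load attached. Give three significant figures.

V ≈ 1.79 V

At node B, R3 is in parallel with the load: R3‖R_L = 236.9 Ω.
Below node A the resistance is R2 + (R3‖R_L) = 706.9 Ω, so V_A = 10.5 × 706.9/1387 = 5.352 V.
Then V_B = V_A × (R3‖R_L)/(R2 + R3‖R_L) = 5.352 × 236.9/706.9 = 1.79 V.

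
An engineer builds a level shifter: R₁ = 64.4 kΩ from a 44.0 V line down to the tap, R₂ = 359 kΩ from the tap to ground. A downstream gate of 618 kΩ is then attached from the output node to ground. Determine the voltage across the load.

The load sits in parallel with R₂: R₂‖R_L = (359 × 618) / (359 + 618) = 227.1 kΩ.
V_out = 44.0 × 227.1 / (64.4 + 227.1) = 44.0 × 227.1/291.5 = 34.3 V.
(Unloaded it would have been 37.3 V.)

V_out ≈ 34.3 V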